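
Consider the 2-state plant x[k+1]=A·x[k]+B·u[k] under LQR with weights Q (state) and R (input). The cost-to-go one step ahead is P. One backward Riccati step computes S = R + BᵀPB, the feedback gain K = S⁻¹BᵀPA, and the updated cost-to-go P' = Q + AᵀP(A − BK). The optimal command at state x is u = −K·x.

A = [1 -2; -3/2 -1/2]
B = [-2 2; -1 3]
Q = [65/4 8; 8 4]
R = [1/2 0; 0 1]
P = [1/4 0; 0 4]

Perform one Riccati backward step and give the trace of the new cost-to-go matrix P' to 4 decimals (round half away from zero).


21.5781

BᵀP = [-0.5000 -4.0000; 0.5000 12.0000]
S = R + BᵀPB = [1/2 0; 0 1] + [5.0000 -13.0000; -13.0000 37.0000] = [5.5000 -13.0000; -13.0000 38.0000]
BᵀPA = [5.5000 3.0000; -17.5000 -7.0000]
K = S⁻¹·BᵀPA = [-0.4625 0.5750; -0.6188 0.0125]
A−BK = [1.3125 -0.8750; -0.1063 0.0375]
AᵀP(A−BK) = [0.9656 -0.4438; -0.4438 0.3625]
P' = Q + AᵀP(A−BK) = [17.2156 7.5563; 7.5563 4.3625]
tr(P') = 21.5781


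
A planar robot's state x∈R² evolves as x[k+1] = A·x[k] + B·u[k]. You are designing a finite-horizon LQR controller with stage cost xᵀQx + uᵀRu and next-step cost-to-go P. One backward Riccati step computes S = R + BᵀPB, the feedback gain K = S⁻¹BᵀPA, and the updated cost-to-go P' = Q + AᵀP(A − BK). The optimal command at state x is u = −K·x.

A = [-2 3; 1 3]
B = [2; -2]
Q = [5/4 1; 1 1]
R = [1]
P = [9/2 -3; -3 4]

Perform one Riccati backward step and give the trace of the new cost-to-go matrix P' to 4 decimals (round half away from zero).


25.7839

BᵀP = [15.0000 -14.0000]
S = R + BᵀPB = [1] + [58.0000] = [59.0000]
BᵀPA = [-44.0000 3.0000]
K = S⁻¹·BᵀPA = [-0.7458 0.0508]
A−BK = [-0.5085 2.8983; -0.4915 3.1017]
AᵀP(A−BK) = [1.1864 -3.7627; -3.7627 22.3475]
P' = Q + AᵀP(A−BK) = [2.4364 -2.7627; -2.7627 23.3475]
tr(P') = 25.7839


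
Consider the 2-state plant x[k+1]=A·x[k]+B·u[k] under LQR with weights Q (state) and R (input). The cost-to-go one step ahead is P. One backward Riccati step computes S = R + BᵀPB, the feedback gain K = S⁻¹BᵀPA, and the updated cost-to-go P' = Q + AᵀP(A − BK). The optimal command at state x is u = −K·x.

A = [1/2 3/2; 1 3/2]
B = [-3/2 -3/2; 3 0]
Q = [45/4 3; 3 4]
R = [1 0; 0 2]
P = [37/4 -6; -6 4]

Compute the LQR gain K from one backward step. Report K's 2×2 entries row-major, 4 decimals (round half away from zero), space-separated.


0.0638 -0.0850 -0.0432 -0.1424

BᵀP = [-31.8750 21.0000; -13.8750 9.0000]
S = R + BᵀPB = [1 0; 0 2] + [110.8125 47.8125; 47.8125 20.8125] = [111.8125 47.8125; 47.8125 22.8125]
BᵀPA = [5.0625 -16.3125; 2.0625 -7.3125]
K = S⁻¹·BᵀPA = [0.0638 -0.0850; -0.0432 -0.1424]
A−BK = [0.5308 1.1589; 0.8087 1.7550]
AᵀP(A−BK) = [0.0789 0.1615; 0.1615 0.3847]
P' = Q + AᵀP(A−BK) = [11.3289 3.1615; 3.1615 4.3847]
tr(P') = 15.7135


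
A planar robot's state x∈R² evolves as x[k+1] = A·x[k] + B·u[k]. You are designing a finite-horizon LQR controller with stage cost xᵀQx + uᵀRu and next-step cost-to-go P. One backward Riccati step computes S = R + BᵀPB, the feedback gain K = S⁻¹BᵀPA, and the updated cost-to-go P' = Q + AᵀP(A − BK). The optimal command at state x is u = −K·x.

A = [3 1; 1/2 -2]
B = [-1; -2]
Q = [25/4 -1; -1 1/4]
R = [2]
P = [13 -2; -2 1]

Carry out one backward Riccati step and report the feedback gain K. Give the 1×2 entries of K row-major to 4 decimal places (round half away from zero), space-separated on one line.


-2.4545 -0.8182

BᵀP = [-9.0000 0.0000]
S = R + BᵀPB = [2] + [9.0000] = [11.0000]
BᵀPA = [-27.0000 -9.0000]
K = S⁻¹·BᵀPA = [-2.4545 -0.8182]
A−BK = [0.5455 0.1818; -4.4091 -3.6364]
AᵀP(A−BK) = [44.9773 26.9091; 26.9091 17.6364]
P' = Q + AᵀP(A−BK) = [51.2273 25.9091; 25.9091 17.8864]
tr(P') = 69.1136


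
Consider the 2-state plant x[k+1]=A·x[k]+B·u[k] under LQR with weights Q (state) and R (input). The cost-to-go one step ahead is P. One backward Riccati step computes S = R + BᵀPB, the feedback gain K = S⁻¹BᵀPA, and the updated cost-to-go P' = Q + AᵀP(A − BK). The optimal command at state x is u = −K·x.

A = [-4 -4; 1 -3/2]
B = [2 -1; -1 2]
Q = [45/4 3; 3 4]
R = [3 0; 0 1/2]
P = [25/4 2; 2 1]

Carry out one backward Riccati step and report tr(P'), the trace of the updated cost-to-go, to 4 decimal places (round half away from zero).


50.3550

BᵀP = [10.5000 3.0000; -2.2500 0.0000]
S = R + BᵀPB = [3 0; 0 1/2] + [18.0000 -4.5000; -4.5000 2.2500] = [21.0000 -4.5000; -4.5000 2.7500]
BᵀPA = [-39.0000 -46.5000; 9.0000 9.0000]
K = S⁻¹·BᵀPA = [-1.7800 -2.3300; 0.3600 -0.5400]
A−BK = [-0.0800 0.1200; -1.5000 -2.7500]
AᵀP(A−BK) = [12.3400 16.4900; 16.4900 22.7650]
P' = Q + AᵀP(A−BK) = [23.5900 19.4900; 19.4900 26.7650]
tr(P') = 50.3550


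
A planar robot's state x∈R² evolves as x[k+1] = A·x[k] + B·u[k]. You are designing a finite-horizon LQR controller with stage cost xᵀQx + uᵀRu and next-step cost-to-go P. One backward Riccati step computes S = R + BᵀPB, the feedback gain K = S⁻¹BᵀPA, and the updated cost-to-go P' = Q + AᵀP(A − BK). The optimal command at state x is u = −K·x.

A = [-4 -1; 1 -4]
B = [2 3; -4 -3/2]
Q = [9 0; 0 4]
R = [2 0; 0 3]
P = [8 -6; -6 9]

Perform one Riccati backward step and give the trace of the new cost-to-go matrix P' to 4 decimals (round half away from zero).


25.9572

BᵀP = [40.0000 -48.0000; 33.0000 -31.5000]
S = R + BᵀPB = [2 0; 0 3] + [272.0000 192.0000; 192.0000 146.2500] = [274.0000 192.0000; 192.0000 149.2500]
BᵀPA = [-208.0000 152.0000; -163.5000 93.0000]
K = S⁻¹·BᵀPA = [0.0863 1.1984; -1.2066 -0.9185]
A−BK = [-0.5530 -0.6412; -0.4645 -0.5843]
AᵀP(A−BK) = [5.6881 5.0852; 5.0852 7.2691]
P' = Q + AᵀP(A−BK) = [14.6881 5.0852; 5.0852 11.2691]
tr(P') = 25.9572


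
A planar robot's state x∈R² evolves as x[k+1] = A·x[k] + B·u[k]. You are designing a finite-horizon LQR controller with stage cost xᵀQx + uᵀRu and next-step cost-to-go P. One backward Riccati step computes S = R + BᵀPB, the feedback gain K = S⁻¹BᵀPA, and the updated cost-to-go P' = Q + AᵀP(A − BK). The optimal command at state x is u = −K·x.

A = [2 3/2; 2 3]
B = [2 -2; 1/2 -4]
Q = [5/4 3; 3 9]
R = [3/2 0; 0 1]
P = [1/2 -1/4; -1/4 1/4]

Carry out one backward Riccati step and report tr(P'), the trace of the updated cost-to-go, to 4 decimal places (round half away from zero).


BᵀP = [0.8750 -0.3750; 0.0000 -0.5000]
S = R + BᵀPB = [3/2 0; 0 1] + [1.5625 -0.2500; -0.2500 2.0000] = [3.0625 -0.2500; -0.2500 3.0000]
BᵀPA = [1.0000 0.1875; -1.0000 -1.5000]
K = S⁻¹·BᵀPA = [0.3014 0.0205; -0.3082 -0.4983]
A−BK = [0.7808 0.4623; 0.6164 0.9966]
AᵀP(A−BK) = [0.3904 0.2312; 0.2312 0.3737]
P' = Q + AᵀP(A−BK) = [1.6404 3.2312; 3.2312 9.3737]
tr(P') = 11.0141

11.0141


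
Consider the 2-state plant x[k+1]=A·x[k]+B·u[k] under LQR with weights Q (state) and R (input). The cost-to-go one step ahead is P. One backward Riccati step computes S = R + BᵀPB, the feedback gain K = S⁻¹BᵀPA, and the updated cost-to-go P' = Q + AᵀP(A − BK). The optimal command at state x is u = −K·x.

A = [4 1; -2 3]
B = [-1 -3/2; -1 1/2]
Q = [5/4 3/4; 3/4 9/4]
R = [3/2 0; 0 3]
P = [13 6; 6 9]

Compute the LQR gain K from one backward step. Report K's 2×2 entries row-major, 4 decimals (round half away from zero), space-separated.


0.0517 -2.1583 -2.2779 0.6010

BᵀP = [-19.0000 -15.0000; -16.5000 -4.5000]
S = R + BᵀPB = [3/2 0; 0 3] + [34.0000 21.0000; 21.0000 22.5000] = [35.5000 21.0000; 21.0000 25.5000]
BᵀPA = [-46.0000 -64.0000; -57.0000 -30.0000]
K = S⁻¹·BᵀPA = [0.0517 -2.1583; -2.2779 0.6010]
A−BK = [0.6349 -0.2569; -0.8094 0.5412]
AᵀP(A−BK) = [20.5396 -7.0275; -7.0275 9.8966]
P' = Q + AᵀP(A−BK) = [21.7896 -6.2775; -6.2775 12.1466]
tr(P') = 33.9362


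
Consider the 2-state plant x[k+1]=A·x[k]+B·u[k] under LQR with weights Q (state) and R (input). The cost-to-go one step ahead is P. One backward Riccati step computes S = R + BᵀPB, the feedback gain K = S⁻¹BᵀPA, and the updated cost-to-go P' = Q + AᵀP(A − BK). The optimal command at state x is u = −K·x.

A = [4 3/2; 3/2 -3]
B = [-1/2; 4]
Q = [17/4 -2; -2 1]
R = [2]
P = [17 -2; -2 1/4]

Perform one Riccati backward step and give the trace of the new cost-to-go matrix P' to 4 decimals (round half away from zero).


BᵀP = [-16.5000 2.0000]
S = R + BᵀPB = [2] + [16.2500] = [18.2500]
BᵀPA = [-63.0000 -30.7500]
K = S⁻¹·BᵀPA = [-3.4521 -1.6849]
A−BK = [2.2740 0.6575; 15.3082 3.7397]
AᵀP(A−BK) = [31.0830 14.2243; 14.2243 6.6884]
P' = Q + AᵀP(A−BK) = [35.3330 12.2243; 12.2243 7.6884]
tr(P') = 43.0214

43.0214


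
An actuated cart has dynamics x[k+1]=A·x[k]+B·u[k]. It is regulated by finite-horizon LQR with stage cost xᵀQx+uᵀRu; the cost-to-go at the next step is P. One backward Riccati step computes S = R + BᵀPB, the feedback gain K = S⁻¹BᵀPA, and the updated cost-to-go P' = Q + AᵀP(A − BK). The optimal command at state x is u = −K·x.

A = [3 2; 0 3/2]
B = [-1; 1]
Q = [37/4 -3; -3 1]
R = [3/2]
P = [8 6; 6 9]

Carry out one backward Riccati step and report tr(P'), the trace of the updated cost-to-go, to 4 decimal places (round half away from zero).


BᵀP = [-2.0000 3.0000]
S = R + BᵀPB = [3/2] + [5.0000] = [6.5000]
BᵀPA = [-6.0000 0.5000]
K = S⁻¹·BᵀPA = [-0.9231 0.0769]
A−BK = [2.0769 2.0769; 0.9231 1.4231]
AᵀP(A−BK) = [66.4615 75.4615; 75.4615 88.2115]
P' = Q + AᵀP(A−BK) = [75.7115 72.4615; 72.4615 89.2115]
tr(P') = 164.9231

164.9231


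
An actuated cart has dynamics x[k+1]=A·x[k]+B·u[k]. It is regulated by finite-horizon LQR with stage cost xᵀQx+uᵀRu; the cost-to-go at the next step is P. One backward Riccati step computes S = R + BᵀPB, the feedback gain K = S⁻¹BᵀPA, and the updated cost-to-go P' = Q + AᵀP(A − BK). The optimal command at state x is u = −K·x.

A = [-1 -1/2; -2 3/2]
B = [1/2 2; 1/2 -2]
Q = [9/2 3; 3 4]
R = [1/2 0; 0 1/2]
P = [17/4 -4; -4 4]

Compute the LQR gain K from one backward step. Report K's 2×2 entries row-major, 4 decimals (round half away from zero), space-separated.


BᵀP = [0.1250 0.0000; 16.5000 -16.0000]
S = R + BᵀPB = [1/2 0; 0 1/2] + [0.0625 0.2500; 0.2500 65.0000] = [0.5625 0.2500; 0.2500 65.5000]
BᵀPA = [-0.1250 -0.0625; 15.5000 -32.2500]
K = S⁻¹·BᵀPA = [-0.3280 0.1079; 0.2379 -0.4928]
A−BK = [-1.3118 0.4316; -1.3602 0.4605]
AᵀP(A−BK) = [0.5217 -0.2234; -0.2234 0.1771]
P' = Q + AᵀP(A−BK) = [5.0217 2.7766; 2.7766 4.1771]
tr(P') = 9.1988

-0.3280 0.1079 0.2379 -0.4928


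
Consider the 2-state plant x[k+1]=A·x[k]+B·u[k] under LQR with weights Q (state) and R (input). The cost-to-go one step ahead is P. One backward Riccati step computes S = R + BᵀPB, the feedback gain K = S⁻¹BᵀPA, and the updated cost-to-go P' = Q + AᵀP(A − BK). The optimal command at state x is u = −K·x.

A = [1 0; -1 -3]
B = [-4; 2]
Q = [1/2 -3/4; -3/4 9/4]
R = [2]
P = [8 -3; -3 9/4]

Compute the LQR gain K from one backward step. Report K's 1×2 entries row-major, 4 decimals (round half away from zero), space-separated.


-0.2914 -0.2647

BᵀP = [-38.0000 16.5000]
S = R + BᵀPB = [2] + [185.0000] = [187.0000]
BᵀPA = [-54.5000 -49.5000]
K = S⁻¹·BᵀPA = [-0.2914 -0.2647]
A−BK = [-0.1658 -1.0588; -0.4171 -2.4706]
AᵀP(A−BK) = [0.3663 1.3235; 1.3235 7.1471]
P' = Q + AᵀP(A−BK) = [0.8663 0.5735; 0.5735 9.3971]
tr(P') = 10.2634


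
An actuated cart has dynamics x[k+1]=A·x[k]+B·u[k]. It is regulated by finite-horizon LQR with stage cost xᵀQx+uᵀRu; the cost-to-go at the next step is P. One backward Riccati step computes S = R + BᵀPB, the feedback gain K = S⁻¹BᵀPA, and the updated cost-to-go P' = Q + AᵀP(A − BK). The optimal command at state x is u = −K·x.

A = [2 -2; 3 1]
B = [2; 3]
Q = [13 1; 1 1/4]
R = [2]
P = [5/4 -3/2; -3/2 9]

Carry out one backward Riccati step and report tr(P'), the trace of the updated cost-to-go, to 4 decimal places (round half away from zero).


BᵀP = [-2.0000 24.0000]
S = R + BᵀPB = [2] + [68.0000] = [70.0000]
BᵀPA = [68.0000 28.0000]
K = S⁻¹·BᵀPA = [0.9714 0.4000]
A−BK = [0.0571 -2.8000; 0.0857 -0.2000]
AᵀP(A−BK) = [1.9429 0.8000; 0.8000 8.8000]
P' = Q + AᵀP(A−BK) = [14.9429 1.8000; 1.8000 9.0500]
tr(P') = 23.9929

23.9929


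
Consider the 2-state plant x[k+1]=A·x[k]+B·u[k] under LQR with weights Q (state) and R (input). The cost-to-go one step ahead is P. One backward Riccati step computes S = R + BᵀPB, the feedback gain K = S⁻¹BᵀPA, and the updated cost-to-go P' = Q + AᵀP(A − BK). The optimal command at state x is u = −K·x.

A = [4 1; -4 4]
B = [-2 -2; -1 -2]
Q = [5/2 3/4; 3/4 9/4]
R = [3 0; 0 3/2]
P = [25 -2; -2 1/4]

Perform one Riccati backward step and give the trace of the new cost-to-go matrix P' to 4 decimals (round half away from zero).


16.5150

BᵀP = [-48.0000 3.7500; -46.0000 3.5000]
S = R + BᵀPB = [3 0; 0 3/2] + [92.2500 88.5000; 88.5000 85.0000] = [95.2500 88.5000; 88.5000 86.5000]
BᵀPA = [-207.0000 -33.0000; -198.0000 -32.0000]
K = S⁻¹·BᵀPA = [-0.9401 -0.0553; -1.3272 -0.3134]
A−BK = [-0.5346 0.2627; -7.5945 3.3180]
AᵀP(A−BK) = [10.6175 -1.4931; -1.4931 1.1475]
P' = Q + AᵀP(A−BK) = [13.1175 -0.7431; -0.7431 3.3975]
tr(P') = 16.5150


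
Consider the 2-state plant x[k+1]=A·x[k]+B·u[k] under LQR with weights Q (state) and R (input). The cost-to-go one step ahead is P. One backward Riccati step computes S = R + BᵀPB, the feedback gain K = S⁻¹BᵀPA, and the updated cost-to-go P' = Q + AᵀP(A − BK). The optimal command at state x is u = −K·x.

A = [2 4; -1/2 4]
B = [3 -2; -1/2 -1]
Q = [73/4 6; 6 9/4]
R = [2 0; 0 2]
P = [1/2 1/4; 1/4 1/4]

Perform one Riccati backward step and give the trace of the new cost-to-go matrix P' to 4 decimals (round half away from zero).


BᵀP = [1.3750 0.6250; -1.2500 -0.7500]
S = R + BᵀPB = [2 0; 0 2] + [3.8125 -3.3750; -3.3750 3.2500] = [5.8125 -3.3750; -3.3750 5.2500]
BᵀPA = [2.4375 8.0000; -2.1250 -8.0000]
K = S⁻¹·BᵀPA = [0.2941 0.7843; -0.2157 -1.0196]
A−BK = [0.6863 -0.3922; -0.5686 3.3725]
AᵀP(A−BK) = [0.3873 0.9216; 0.9216 5.5686]
P' = Q + AᵀP(A−BK) = [18.6373 6.9216; 6.9216 7.8186]
tr(P') = 26.4559

26.4559


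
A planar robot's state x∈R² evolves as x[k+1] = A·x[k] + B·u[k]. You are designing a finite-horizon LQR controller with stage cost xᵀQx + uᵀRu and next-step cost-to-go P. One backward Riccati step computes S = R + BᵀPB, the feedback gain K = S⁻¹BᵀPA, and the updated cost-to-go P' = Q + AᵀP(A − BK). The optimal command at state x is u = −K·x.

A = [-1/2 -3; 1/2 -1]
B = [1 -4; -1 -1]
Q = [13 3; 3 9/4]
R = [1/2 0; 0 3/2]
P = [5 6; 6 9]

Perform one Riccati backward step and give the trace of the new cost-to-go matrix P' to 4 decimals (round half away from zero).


16.3148

BᵀP = [-1.0000 -3.0000; -26.0000 -33.0000]
S = R + BᵀPB = [1/2 0; 0 3/2] + [2.0000 7.0000; 7.0000 137.0000] = [2.5000 7.0000; 7.0000 138.5000]
BᵀPA = [-1.0000 6.0000; -3.5000 111.0000]
K = S⁻¹·BᵀPA = [-0.3835 0.1817; -0.0059 0.7923]
A−BK = [-0.1400 -0.0126; 0.1106 -0.0261]
AᵀP(A−BK) = [0.0959 -0.0454; -0.0454 0.9689]
P' = Q + AᵀP(A−BK) = [13.0959 2.9546; 2.9546 3.2189]
tr(P') = 16.3148


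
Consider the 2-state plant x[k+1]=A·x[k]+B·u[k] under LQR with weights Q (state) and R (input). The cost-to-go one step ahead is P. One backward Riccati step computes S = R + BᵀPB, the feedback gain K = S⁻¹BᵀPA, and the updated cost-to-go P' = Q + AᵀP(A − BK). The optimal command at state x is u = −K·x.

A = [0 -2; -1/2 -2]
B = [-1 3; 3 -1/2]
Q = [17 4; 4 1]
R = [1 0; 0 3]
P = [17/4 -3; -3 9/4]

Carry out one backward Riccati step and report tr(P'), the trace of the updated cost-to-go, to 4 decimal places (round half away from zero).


18.6620

BᵀP = [-13.2500 9.7500; 14.2500 -10.1250]
S = R + BᵀPB = [1 0; 0 3] + [42.5000 -44.6250; -44.6250 47.8125] = [43.5000 -44.6250; -44.6250 50.8125]
BᵀPA = [-4.8750 7.0000; 5.0625 -8.2500]
K = S⁻¹·BᵀPA = [-0.0996 -0.0569; 0.0122 -0.2124]
A−BK = [-0.1362 -1.4198; -0.1952 -1.9353]
AᵀP(A−BK) = [0.0154 0.0475; 0.0475 0.6465]
P' = Q + AᵀP(A−BK) = [17.0154 4.0475; 4.0475 1.6465]
tr(P') = 18.6620


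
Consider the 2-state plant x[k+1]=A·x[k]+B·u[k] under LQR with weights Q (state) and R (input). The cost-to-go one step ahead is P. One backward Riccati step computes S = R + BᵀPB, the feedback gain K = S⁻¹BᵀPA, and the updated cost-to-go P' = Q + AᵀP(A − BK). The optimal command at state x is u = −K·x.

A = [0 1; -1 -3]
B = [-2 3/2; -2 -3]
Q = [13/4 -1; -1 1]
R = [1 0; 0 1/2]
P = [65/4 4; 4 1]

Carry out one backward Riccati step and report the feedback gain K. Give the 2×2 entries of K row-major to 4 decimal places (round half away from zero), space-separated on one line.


BᵀP = [-40.5000 -10.0000; 12.3750 3.0000]
S = R + BᵀPB = [1 0; 0 1/2] + [101.0000 -30.7500; -30.7500 9.5625] = [102.0000 -30.7500; -30.7500 10.0625]
BᵀPA = [10.0000 -10.5000; -3.0000 3.3750]
K = S⁻¹·BᵀPA = [0.1036 -0.0232; 0.0186 0.2645]
A−BK = [0.1794 0.5568; -0.7370 -2.2529]
AᵀP(A−BK) = [0.0193 0.0255; 0.0255 0.1137]
P' = Q + AᵀP(A−BK) = [3.2693 -0.9745; -0.9745 1.1137]
tr(P') = 4.3830

0.1036 -0.0232 0.0186 0.2645


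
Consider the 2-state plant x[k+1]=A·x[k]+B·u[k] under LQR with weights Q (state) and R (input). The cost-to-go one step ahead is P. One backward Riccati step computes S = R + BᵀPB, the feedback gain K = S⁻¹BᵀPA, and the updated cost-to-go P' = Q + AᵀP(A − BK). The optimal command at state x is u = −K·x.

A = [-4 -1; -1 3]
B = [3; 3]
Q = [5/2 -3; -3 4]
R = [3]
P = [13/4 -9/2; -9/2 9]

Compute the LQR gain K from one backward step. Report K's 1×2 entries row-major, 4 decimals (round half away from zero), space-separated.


BᵀP = [-3.7500 13.5000]
S = R + BᵀPB = [3] + [29.2500] = [32.2500]
BᵀPA = [1.5000 44.2500]
K = S⁻¹·BᵀPA = [0.0465 1.3721]
A−BK = [-4.1395 -5.1163; -1.1395 -1.1163]
AᵀP(A−BK) = [24.9302 33.4419; 33.4419 50.5349]
P' = Q + AᵀP(A−BK) = [27.4302 30.4419; 30.4419 54.5349]
tr(P') = 81.9651

0.0465 1.3721


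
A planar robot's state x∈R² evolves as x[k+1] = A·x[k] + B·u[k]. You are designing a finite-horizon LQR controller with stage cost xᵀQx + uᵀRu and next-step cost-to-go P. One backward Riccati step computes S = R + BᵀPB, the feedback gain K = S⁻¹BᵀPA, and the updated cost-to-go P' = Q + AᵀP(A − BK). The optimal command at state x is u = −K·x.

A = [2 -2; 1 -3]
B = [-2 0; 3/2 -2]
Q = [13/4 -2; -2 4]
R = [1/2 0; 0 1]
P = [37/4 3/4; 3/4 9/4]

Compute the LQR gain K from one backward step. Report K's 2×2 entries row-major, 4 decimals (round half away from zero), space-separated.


-0.9736 0.9633 -1.1151 2.0113

BᵀP = [-17.3750 1.8750; -1.5000 -4.5000]
S = R + BᵀPB = [1/2 0; 0 1] + [37.5625 -3.7500; -3.7500 9.0000] = [38.0625 -3.7500; -3.7500 10.0000]
BᵀPA = [-32.8750 29.1250; -7.5000 16.5000]
K = S⁻¹·BᵀPA = [-0.9736 0.9633; -1.1151 2.0113]
A−BK = [0.0529 -0.0733; 0.2302 -0.4225]
AᵀP(A−BK) = [1.8806 -2.9957; -2.9957 5.0070]
P' = Q + AᵀP(A−BK) = [5.1306 -4.9957; -4.9957 9.0070]
tr(P') = 14.1376


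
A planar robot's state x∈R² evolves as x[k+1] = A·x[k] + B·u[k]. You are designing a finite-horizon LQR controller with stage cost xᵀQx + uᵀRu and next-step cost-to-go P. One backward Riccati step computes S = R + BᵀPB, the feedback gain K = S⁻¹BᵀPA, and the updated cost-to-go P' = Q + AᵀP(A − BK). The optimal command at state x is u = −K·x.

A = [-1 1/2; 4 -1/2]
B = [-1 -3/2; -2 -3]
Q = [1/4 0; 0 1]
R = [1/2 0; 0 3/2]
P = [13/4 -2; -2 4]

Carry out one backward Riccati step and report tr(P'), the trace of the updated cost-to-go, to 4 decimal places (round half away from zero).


33.2237

BᵀP = [0.7500 -6.0000; 1.1250 -9.0000]
S = R + BᵀPB = [1/2 0; 0 3/2] + [11.2500 16.8750; 16.8750 25.3125] = [11.7500 16.8750; 16.8750 26.8125]
BᵀPA = [-24.7500 3.3750; -37.1250 5.0625]
K = S⁻¹·BᵀPA = [-1.2260 0.1672; -0.6130 0.0836]
A−BK = [-3.1455 0.7926; -0.2910 0.0851]
AᵀP(A−BK) = [30.1486 -7.3839; -7.3839 1.8251]
P' = Q + AᵀP(A−BK) = [30.3986 -7.3839; -7.3839 2.8251]
tr(P') = 33.2237


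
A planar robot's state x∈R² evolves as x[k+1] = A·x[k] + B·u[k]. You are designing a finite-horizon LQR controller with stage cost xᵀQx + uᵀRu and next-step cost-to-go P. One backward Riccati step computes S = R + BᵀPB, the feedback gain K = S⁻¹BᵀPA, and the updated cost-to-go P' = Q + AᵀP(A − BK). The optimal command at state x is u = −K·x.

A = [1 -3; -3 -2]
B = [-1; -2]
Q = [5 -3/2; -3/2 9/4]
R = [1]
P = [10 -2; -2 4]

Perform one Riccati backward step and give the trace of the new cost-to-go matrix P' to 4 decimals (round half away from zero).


BᵀP = [-6.0000 -6.0000]
S = R + BᵀPB = [1] + [18.0000] = [19.0000]
BᵀPA = [12.0000 30.0000]
K = S⁻¹·BᵀPA = [0.6316 1.5789]
A−BK = [1.6316 -1.4211; -1.7368 1.1579]
AᵀP(A−BK) = [50.4211 -38.9474; -38.9474 34.6316]
P' = Q + AᵀP(A−BK) = [55.4211 -40.4474; -40.4474 36.8816]
tr(P') = 92.3026

92.3026


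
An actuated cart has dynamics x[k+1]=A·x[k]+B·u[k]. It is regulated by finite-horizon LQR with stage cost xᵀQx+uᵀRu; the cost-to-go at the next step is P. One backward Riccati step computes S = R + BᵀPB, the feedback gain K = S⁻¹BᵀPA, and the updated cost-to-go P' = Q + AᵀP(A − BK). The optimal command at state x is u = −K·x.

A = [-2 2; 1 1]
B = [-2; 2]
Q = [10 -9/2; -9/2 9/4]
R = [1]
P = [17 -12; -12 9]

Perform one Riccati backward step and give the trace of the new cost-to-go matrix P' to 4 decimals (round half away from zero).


BᵀP = [-58.0000 42.0000]
S = R + BᵀPB = [1] + [200.0000] = [201.0000]
BᵀPA = [158.0000 -74.0000]
K = S⁻¹·BᵀPA = [0.7861 -0.3682]
A−BK = [-0.4279 1.2637; -0.5721 1.7363]
AᵀP(A−BK) = [0.8010 -0.8308; -0.8308 1.7562]
P' = Q + AᵀP(A−BK) = [10.8010 -5.3308; -5.3308 4.0062]
tr(P') = 14.8072

14.8072


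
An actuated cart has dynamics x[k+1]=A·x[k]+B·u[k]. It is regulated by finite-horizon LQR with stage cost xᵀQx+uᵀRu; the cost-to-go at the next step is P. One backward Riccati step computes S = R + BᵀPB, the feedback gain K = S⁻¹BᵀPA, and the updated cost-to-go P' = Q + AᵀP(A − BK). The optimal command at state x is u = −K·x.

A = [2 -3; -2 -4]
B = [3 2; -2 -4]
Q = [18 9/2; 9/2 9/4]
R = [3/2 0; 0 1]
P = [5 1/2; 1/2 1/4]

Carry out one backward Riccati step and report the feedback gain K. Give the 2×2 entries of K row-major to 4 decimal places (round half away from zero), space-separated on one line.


0.4479 -1.5907 0.3089 0.8340

BᵀP = [14.0000 1.0000; 8.0000 0.0000]
S = R + BᵀPB = [3/2 0; 0 1] + [40.0000 24.0000; 24.0000 16.0000] = [41.5000 24.0000; 24.0000 17.0000]
BᵀPA = [26.0000 -46.0000; 16.0000 -24.0000]
K = S⁻¹·BᵀPA = [0.4479 -1.5907; 0.3089 0.8340]
A−BK = [0.0386 0.1042; 0.1313 -3.8456]
AᵀP(A−BK) = [0.4131 -0.9846; -0.9846 7.8417]
P' = Q + AᵀP(A−BK) = [18.4131 3.5154; 3.5154 10.0917]
tr(P') = 28.5048


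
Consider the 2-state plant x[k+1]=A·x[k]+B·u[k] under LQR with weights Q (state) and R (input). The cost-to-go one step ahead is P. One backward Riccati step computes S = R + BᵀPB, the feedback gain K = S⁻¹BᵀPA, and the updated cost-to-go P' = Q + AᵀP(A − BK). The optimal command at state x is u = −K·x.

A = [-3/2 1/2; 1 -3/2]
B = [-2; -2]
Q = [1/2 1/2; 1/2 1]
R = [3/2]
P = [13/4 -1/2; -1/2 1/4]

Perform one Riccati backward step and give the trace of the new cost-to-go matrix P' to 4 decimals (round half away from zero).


BᵀP = [-5.5000 0.5000]
S = R + BᵀPB = [3/2] + [10.0000] = [11.5000]
BᵀPA = [8.7500 -3.5000]
K = S⁻¹·BᵀPA = [0.7609 -0.3043]
A−BK = [0.0217 -0.1087; 2.5217 -2.1087]
AᵀP(A−BK) = [2.4049 -1.5245; -1.5245 1.0598]
P' = Q + AᵀP(A−BK) = [2.9049 -1.0245; -1.0245 2.0598]
tr(P') = 4.9647

4.9647


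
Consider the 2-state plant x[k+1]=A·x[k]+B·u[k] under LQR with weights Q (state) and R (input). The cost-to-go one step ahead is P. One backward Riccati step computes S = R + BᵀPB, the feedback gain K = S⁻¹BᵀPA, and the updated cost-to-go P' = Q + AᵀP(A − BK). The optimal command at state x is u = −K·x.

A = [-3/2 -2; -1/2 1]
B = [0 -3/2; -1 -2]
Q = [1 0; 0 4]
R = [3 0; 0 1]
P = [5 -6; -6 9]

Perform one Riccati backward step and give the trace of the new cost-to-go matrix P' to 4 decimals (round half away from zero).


BᵀP = [6.0000 -9.0000; 4.5000 -9.0000]
S = R + BᵀPB = [3 0; 0 1] + [9.0000 9.0000; 9.0000 11.2500] = [12.0000 9.0000; 9.0000 12.2500]
BᵀPA = [-4.5000 -21.0000; -2.2500 -18.0000]
K = S⁻¹·BᵀPA = [-0.5284 -1.4432; 0.2045 -0.4091]
A−BK = [-1.1932 -2.6136; -0.6193 -1.2614]
AᵀP(A−BK) = [2.5824 6.0852; 6.0852 15.3295]
P' = Q + AᵀP(A−BK) = [3.5824 6.0852; 6.0852 19.3295]
tr(P') = 22.9119

22.9119


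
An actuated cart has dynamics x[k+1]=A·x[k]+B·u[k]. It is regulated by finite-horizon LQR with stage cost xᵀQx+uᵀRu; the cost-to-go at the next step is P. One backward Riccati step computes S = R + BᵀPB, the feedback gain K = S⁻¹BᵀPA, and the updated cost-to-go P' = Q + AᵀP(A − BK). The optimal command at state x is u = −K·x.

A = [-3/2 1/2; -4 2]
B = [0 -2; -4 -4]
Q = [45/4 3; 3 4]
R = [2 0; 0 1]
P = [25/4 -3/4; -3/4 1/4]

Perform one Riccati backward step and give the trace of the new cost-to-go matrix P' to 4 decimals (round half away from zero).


15.9832

BᵀP = [3.0000 -1.0000; -9.5000 0.5000]
S = R + BᵀPB = [2 0; 0 1] + [4.0000 -2.0000; -2.0000 17.0000] = [6.0000 -2.0000; -2.0000 18.0000]
BᵀPA = [-0.5000 -0.5000; 12.2500 -3.7500]
K = S⁻¹·BᵀPA = [0.1490 -0.1587; 0.6971 -0.2260]
A−BK = [-0.1058 0.0481; -0.6154 0.4615]
AᵀP(A−BK) = [0.5974 -0.2488; -0.2488 0.1358]
P' = Q + AᵀP(A−BK) = [11.8474 2.7512; 2.7512 4.1358]
tr(P') = 15.9832


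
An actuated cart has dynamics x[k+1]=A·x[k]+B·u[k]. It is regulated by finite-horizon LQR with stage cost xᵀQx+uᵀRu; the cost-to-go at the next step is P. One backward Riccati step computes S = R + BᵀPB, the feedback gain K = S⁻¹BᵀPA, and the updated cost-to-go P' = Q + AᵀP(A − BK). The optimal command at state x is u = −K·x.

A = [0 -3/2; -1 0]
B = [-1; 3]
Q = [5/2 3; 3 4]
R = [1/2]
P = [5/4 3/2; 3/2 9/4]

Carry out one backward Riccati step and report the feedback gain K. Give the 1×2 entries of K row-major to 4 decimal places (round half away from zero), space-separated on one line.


-0.4038 -0.3750

BᵀP = [3.2500 5.2500]
S = R + BᵀPB = [1/2] + [12.5000] = [13.0000]
BᵀPA = [-5.2500 -4.8750]
K = S⁻¹·BᵀPA = [-0.4038 -0.3750]
A−BK = [-0.4038 -1.8750; 0.2115 1.1250]
AᵀP(A−BK) = [0.1298 0.2813; 0.2813 0.9844]
P' = Q + AᵀP(A−BK) = [2.6298 3.2813; 3.2813 4.9844]
tr(P') = 7.6142


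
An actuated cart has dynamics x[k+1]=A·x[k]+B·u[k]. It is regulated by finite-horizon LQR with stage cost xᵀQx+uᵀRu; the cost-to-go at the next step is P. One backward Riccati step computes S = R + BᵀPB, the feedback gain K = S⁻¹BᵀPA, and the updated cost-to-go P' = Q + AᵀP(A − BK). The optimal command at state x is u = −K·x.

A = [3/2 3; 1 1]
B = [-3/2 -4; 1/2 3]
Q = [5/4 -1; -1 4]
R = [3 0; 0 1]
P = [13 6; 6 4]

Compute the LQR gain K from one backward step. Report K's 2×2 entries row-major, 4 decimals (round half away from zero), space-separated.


BᵀP = [-16.5000 -7.0000; -34.0000 -12.0000]
S = R + BᵀPB = [3 0; 0 1] + [21.2500 45.0000; 45.0000 100.0000] = [24.2500 45.0000; 45.0000 101.0000]
BᵀPA = [-31.7500 -56.5000; -63.0000 -114.0000]
K = S⁻¹·BᵀPA = [-0.8763 -1.3589; -0.2334 -0.5233]
A−BK = [-0.7478 -1.1314; 2.1382 3.2493]
AᵀP(A−BK) = [8.7278 13.3895; 13.3895 20.5704]
P' = Q + AᵀP(A−BK) = [9.9778 12.3895; 12.3895 24.5704]
tr(P') = 34.5482

-0.8763 -1.3589 -0.2334 -0.5233


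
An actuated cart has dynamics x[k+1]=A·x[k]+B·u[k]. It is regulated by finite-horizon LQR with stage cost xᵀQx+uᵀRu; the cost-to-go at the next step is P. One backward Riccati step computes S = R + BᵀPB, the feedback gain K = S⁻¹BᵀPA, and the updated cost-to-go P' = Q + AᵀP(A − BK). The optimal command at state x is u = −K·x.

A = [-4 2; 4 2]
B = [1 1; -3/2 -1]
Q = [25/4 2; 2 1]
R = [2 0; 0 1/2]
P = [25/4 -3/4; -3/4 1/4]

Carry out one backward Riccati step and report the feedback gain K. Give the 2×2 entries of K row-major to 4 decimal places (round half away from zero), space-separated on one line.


BᵀP = [7.3750 -1.1250; 7.0000 -1.0000]
S = R + BᵀPB = [2 0; 0 1/2] + [9.0625 8.5000; 8.5000 8.0000] = [11.0625 8.5000; 8.5000 8.5000]
BᵀPA = [-34.0000 12.5000; -32.0000 12.0000]
K = S⁻¹·BᵀPA = [-0.7805 0.1951; -2.9842 1.2166]
A−BK = [-0.2353 0.5882; -0.1549 3.5093]
AᵀP(A−BK) = [5.9684 -2.4333; -2.4333 2.9613]
P' = Q + AᵀP(A−BK) = [12.2184 -0.4333; -0.4333 3.9613]
tr(P') = 16.1797

-0.7805 0.1951 -2.9842 1.2166


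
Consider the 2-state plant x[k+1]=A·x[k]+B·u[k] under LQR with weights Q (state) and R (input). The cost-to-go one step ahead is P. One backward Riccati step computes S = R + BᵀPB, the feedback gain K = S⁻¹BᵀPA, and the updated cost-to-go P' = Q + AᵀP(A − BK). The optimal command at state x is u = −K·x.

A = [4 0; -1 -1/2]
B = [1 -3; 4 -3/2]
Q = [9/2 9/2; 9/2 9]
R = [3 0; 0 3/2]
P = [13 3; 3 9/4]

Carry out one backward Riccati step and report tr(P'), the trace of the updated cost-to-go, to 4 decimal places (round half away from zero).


BᵀP = [25.0000 12.0000; -43.5000 -12.3750]
S = R + BᵀPB = [3 0; 0 3/2] + [73.0000 -93.0000; -93.0000 149.0625] = [76.0000 -93.0000; -93.0000 150.5625]
BᵀPA = [88.0000 -6.0000; -161.6250 6.1875]
K = S⁻¹·BᵀPA = [-0.6377 -0.1174; -1.4674 -0.0314]
A−BK = [0.2356 0.0232; -0.6502 -0.0776]
AᵀP(A−BK) = [5.2035 0.3781; 0.3781 0.0526]
P' = Q + AᵀP(A−BK) = [9.7035 4.8781; 4.8781 9.0526]
tr(P') = 18.7560

18.7560


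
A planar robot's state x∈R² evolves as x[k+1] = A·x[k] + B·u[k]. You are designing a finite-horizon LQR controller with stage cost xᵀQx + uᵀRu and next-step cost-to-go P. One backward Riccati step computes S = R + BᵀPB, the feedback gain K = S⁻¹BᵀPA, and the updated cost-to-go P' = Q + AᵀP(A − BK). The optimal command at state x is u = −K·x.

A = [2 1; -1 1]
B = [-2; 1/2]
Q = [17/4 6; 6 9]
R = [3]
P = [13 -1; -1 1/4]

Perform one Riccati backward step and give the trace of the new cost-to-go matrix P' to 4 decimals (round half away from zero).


17.0846

BᵀP = [-26.5000 2.1250]
S = R + BᵀPB = [3] + [54.0625] = [57.0625]
BᵀPA = [-55.1250 -24.3750]
K = S⁻¹·BᵀPA = [-0.9660 -0.4272]
A−BK = [0.0679 0.1457; -0.5170 1.2136]
AᵀP(A−BK) = [2.9967 1.2026; 1.2026 0.8379]
P' = Q + AᵀP(A−BK) = [7.2467 7.2026; 7.2026 9.8379]
tr(P') = 17.0846


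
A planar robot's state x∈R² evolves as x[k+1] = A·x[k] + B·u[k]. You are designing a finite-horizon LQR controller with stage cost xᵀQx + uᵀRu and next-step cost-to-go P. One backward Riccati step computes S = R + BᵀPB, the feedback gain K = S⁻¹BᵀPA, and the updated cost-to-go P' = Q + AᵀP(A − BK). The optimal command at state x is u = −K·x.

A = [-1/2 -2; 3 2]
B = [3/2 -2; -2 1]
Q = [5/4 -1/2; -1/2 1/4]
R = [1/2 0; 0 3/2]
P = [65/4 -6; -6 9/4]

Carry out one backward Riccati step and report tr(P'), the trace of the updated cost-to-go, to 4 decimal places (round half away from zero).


BᵀP = [36.3750 -13.5000; -38.5000 14.2500]
S = R + BᵀPB = [1/2 0; 0 3/2] + [81.5625 -86.2500; -86.2500 91.2500] = [82.0625 -86.2500; -86.2500 92.7500]
BᵀPA = [-58.6875 -99.7500; 62.0000 105.5000]
K = S⁻¹·BᵀPA = [-0.5560 -0.8851; 0.1514 0.3144]
A−BK = [0.6369 -0.0435; 1.7366 -0.0846]
AᵀP(A−BK) = [0.2937 0.3133; 0.3133 0.5427]
P' = Q + AᵀP(A−BK) = [1.5437 -0.1867; -0.1867 0.7927]
tr(P') = 2.3363

2.3363


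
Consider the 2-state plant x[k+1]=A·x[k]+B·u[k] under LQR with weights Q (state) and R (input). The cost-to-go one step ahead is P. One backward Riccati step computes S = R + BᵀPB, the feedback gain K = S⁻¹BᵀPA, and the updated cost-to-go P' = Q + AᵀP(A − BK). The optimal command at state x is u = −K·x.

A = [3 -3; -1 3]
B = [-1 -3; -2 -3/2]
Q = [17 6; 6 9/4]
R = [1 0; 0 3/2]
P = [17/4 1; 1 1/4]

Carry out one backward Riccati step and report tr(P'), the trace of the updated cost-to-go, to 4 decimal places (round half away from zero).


20.9504

BᵀP = [-6.2500 -1.5000; -14.2500 -3.3750]
S = R + BᵀPB = [1 0; 0 3/2] + [9.2500 21.0000; 21.0000 47.8125] = [10.2500 21.0000; 21.0000 49.3125]
BᵀPA = [-17.2500 14.2500; -39.3750 32.6250]
K = S⁻¹·BᵀPA = [-0.3687 0.2727; -0.6415 0.5455]
A−BK = [0.7069 -1.0909; -2.6996 4.3636]
AᵀP(A−BK) = [0.8822 -0.8182; -0.8182 0.8182]
P' = Q + AᵀP(A−BK) = [17.8822 5.1818; 5.1818 3.0682]
tr(P') = 20.9504


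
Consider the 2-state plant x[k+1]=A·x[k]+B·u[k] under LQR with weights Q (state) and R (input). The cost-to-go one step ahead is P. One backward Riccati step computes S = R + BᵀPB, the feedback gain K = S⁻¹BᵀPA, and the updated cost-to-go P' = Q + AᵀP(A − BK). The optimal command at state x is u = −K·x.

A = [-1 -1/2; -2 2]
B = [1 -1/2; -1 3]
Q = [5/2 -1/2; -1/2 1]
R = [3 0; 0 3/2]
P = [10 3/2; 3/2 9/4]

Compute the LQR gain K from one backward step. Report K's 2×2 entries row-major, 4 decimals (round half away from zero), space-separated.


BᵀP = [8.5000 -0.7500; -0.5000 6.0000]
S = R + BᵀPB = [3 0; 0 3/2] + [9.2500 -6.5000; -6.5000 18.2500] = [12.2500 -6.5000; -6.5000 19.7500]
BᵀPA = [-7.0000 -5.7500; -11.5000 12.2500]
K = S⁻¹·BᵀPA = [-1.0667 -0.1700; -0.9333 0.5643]
A−BK = [-0.4000 -0.0479; -0.2667 0.1371]
AᵀP(A−BK) = [6.8000 -0.2000; -0.2000 0.6099]
P' = Q + AᵀP(A−BK) = [9.3000 -0.7000; -0.7000 1.6099]
tr(P') = 10.9099

-1.0667 -0.1700 -0.9333 0.5643


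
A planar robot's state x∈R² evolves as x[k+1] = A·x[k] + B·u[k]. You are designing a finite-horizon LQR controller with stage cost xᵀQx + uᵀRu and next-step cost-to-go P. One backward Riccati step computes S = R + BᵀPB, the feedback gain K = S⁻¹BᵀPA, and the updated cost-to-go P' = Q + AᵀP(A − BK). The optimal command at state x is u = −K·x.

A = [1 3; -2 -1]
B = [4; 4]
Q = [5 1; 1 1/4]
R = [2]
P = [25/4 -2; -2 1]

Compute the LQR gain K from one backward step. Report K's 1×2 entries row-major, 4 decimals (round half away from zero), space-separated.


0.4630 1.0185

BᵀP = [17.0000 -4.0000]
S = R + BᵀPB = [2] + [52.0000] = [54.0000]
BᵀPA = [25.0000 55.0000]
K = S⁻¹·BᵀPA = [0.4630 1.0185]
A−BK = [-0.8519 -1.0741; -3.8519 -5.0741]
AᵀP(A−BK) = [6.6759 9.2870; 9.2870 13.2315]
P' = Q + AᵀP(A−BK) = [11.6759 10.2870; 10.2870 13.4815]
tr(P') = 25.1574


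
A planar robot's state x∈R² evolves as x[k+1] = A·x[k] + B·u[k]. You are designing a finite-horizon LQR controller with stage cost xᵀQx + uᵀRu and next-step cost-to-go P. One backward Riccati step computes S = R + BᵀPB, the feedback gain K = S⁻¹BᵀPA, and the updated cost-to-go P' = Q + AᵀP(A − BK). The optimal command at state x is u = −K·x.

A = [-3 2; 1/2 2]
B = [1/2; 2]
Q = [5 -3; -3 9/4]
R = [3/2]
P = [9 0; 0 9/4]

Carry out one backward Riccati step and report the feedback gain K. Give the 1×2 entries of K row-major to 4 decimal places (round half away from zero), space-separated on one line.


BᵀP = [4.5000 4.5000]
S = R + BᵀPB = [3/2] + [11.2500] = [12.7500]
BᵀPA = [-11.2500 18.0000]
K = S⁻¹·BᵀPA = [-0.8824 1.4118]
A−BK = [-2.5588 1.2941; 2.2647 -0.8235]
AᵀP(A−BK) = [71.6360 -35.8676; -35.8676 19.5882]
P' = Q + AᵀP(A−BK) = [76.6360 -38.8676; -38.8676 21.8382]
tr(P') = 98.4743

-0.8824 1.4118


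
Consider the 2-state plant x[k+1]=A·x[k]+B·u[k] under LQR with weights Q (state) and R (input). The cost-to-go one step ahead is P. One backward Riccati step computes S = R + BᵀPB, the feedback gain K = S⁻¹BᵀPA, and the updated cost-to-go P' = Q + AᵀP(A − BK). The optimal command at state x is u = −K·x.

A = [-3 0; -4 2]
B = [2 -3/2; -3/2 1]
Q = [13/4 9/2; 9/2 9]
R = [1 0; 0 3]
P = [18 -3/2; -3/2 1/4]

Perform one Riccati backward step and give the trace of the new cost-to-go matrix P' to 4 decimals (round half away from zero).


BᵀP = [38.2500 -3.3750; -28.5000 2.5000]
S = R + BᵀPB = [1 0; 0 3] + [81.5625 -60.7500; -60.7500 45.2500] = [82.5625 -60.7500; -60.7500 48.2500]
BᵀPA = [-101.2500 -6.7500; 75.5000 5.0000]
K = S⁻¹·BᵀPA = [-1.0191 -0.0749; 0.2816 0.0094]
A−BK = [-0.5393 0.1638; -5.8103 1.8783]
AᵀP(A−BK) = [5.5512 -1.2872; -1.2872 0.4478]
P' = Q + AᵀP(A−BK) = [8.8012 3.2128; 3.2128 9.4478]
tr(P') = 18.2490

18.2490


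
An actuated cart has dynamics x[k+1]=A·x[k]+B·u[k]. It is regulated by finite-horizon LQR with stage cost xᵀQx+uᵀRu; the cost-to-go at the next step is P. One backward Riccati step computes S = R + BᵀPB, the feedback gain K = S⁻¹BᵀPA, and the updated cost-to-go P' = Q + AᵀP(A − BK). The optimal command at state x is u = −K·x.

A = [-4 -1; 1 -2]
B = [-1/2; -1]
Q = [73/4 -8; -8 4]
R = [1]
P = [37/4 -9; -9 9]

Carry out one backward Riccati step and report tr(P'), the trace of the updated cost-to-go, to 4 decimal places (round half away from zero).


107.9292

BᵀP = [4.3750 -4.5000]
S = R + BᵀPB = [1] + [2.3125] = [3.3125]
BᵀPA = [-22.0000 4.6250]
K = S⁻¹·BᵀPA = [-6.6415 1.3962]
A−BK = [-7.3208 -0.3019; -5.6415 -0.6038]
AᵀP(A−BK) = [82.8868 -13.2830; -13.2830 2.7925]
P' = Q + AᵀP(A−BK) = [101.1368 -21.2830; -21.2830 6.7925]
tr(P') = 107.9292


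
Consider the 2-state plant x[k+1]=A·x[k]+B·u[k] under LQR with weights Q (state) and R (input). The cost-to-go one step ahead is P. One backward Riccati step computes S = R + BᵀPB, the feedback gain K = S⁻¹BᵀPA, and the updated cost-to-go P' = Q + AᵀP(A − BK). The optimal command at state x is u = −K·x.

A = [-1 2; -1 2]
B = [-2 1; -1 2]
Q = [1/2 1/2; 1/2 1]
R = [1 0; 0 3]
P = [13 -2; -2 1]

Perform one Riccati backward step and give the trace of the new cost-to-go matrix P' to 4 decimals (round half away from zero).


BᵀP = [-24.0000 3.0000; 9.0000 0.0000]
S = R + BᵀPB = [1 0; 0 3] + [45.0000 -18.0000; -18.0000 9.0000] = [46.0000 -18.0000; -18.0000 12.0000]
BᵀPA = [21.0000 -42.0000; -9.0000 18.0000]
K = S⁻¹·BᵀPA = [0.3947 -0.7895; -0.1579 0.3158]
A−BK = [-0.0526 0.1053; -0.2895 0.5789]
AᵀP(A−BK) = [0.2895 -0.5789; -0.5789 1.1579]
P' = Q + AᵀP(A−BK) = [0.7895 -0.0789; -0.0789 2.1579]
tr(P') = 2.9474

2.9474


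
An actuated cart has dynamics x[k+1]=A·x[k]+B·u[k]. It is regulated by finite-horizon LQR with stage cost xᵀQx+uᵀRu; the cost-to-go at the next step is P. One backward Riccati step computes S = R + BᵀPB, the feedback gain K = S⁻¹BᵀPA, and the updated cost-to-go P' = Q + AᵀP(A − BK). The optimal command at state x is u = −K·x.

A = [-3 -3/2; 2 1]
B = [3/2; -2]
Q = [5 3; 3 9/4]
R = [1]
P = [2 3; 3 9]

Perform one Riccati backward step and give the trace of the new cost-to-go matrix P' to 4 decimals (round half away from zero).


BᵀP = [-3.0000 -13.5000]
S = R + BᵀPB = [1] + [22.5000] = [23.5000]
BᵀPA = [-18.0000 -9.0000]
K = S⁻¹·BᵀPA = [-0.7660 -0.3830]
A−BK = [-1.8511 -0.9255; 0.4681 0.2340]
AᵀP(A−BK) = [4.2128 2.1064; 2.1064 1.0532]
P' = Q + AᵀP(A−BK) = [9.2128 5.1064; 5.1064 3.3032]
tr(P') = 12.5160

12.5160


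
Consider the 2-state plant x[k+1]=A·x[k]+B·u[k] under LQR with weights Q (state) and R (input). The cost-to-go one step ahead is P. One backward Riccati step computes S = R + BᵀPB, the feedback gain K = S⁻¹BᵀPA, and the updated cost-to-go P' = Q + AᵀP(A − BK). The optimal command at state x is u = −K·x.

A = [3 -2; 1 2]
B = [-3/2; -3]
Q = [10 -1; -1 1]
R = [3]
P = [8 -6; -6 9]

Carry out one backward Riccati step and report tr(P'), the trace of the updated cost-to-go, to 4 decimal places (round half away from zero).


BᵀP = [6.0000 -18.0000]
S = R + BᵀPB = [3] + [45.0000] = [48.0000]
BᵀPA = [0.0000 -48.0000]
K = S⁻¹·BᵀPA = [0.0000 -1.0000]
A−BK = [3.0000 -3.5000; 1.0000 -1.0000]
AᵀP(A−BK) = [45.0000 -54.0000; -54.0000 68.0000]
P' = Q + AᵀP(A−BK) = [55.0000 -55.0000; -55.0000 69.0000]
tr(P') = 124.0000

124.0000
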